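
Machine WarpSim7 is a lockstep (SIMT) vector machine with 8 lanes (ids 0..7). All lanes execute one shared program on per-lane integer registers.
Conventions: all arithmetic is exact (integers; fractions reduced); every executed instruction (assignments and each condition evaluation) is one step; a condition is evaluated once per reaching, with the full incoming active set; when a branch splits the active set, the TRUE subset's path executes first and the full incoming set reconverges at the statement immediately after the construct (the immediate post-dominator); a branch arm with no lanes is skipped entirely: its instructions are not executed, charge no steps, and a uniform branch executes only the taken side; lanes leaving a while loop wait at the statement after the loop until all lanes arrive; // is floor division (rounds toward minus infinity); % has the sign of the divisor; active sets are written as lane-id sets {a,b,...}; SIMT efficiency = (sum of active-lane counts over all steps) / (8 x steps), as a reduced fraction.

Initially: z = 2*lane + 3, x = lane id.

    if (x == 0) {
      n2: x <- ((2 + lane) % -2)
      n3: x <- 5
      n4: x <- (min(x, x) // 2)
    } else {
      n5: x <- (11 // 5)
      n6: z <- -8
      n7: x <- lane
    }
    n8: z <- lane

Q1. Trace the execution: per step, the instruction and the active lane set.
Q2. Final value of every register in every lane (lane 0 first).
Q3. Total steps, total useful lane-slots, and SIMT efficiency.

step 0: eval (x == 0)                {0,1,2,3,4,5,6,7}
step 1: x <- ((2 + lane) % -2)       {0}
step 2: x <- 5                       {0}
step 3: x <- (min(x, x) // 2)        {0}
step 4: x <- (11 // 5)               {1,2,3,4,5,6,7}
step 5: z <- -8                      {1,2,3,4,5,6,7}
step 6: x <- lane                    {1,2,3,4,5,6,7}
step 7: z <- lane                    {0,1,2,3,4,5,6,7}

Answer: 8 steps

z: 0,1,2,3,4,5,6,7
x: 2,1,2,3,4,5,6,7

steps = 8; useful = 40; efficiency = 40/64 = 5/8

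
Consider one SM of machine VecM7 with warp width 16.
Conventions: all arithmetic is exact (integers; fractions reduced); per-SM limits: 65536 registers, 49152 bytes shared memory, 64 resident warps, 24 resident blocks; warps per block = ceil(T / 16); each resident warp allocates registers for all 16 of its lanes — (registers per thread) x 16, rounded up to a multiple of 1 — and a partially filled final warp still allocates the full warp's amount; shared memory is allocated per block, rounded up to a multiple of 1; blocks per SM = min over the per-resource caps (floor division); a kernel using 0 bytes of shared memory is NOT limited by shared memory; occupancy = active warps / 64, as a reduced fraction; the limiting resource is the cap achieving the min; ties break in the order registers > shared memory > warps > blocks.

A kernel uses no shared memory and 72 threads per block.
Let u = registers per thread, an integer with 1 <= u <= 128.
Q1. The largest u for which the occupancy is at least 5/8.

Answer: u = 102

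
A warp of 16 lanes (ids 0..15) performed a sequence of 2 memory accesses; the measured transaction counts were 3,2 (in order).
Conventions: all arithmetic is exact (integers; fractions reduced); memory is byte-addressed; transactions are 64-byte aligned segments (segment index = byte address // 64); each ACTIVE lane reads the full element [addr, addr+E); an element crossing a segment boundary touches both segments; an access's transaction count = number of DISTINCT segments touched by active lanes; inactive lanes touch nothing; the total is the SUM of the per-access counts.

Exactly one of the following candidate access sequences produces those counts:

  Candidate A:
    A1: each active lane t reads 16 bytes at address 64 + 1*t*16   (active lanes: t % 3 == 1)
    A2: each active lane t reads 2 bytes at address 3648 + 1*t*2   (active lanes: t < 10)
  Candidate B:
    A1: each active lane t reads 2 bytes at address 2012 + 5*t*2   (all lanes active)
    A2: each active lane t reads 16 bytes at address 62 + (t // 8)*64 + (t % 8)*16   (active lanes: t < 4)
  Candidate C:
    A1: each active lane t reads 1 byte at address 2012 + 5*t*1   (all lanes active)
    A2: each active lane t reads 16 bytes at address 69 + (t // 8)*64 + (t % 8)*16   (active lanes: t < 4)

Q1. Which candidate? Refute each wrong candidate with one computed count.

A: A1 gives 4 transactions, not 3
C: A1 gives 2 transactions, not 3
B: all counts match (3,2)

Answer: B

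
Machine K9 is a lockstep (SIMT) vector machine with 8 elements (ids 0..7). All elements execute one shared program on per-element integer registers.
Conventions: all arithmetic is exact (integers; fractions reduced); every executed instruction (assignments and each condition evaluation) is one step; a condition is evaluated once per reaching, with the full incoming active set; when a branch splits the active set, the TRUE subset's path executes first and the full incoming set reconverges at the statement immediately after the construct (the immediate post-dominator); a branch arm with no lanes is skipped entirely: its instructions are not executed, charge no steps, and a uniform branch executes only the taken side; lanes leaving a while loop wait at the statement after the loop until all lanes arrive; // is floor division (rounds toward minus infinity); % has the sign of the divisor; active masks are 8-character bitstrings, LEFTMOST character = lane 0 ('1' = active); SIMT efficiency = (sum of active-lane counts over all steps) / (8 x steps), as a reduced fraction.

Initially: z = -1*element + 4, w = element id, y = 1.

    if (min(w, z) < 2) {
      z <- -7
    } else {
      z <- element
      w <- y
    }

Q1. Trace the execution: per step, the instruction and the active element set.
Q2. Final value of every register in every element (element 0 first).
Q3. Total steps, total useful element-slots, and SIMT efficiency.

step 0: eval (min(w, z) < 2)         11111111
step 1: z <- -7                      11011111
step 2: z <- element                 00100000
step 3: w <- y                       00100000

Answer: 4 steps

z: -7,-7,2,-7,-7,-7,-7,-7
w: 0,1,1,3,4,5,6,7
y: 1,1,1,1,1,1,1,1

steps = 4; useful = 17; efficiency = 17/32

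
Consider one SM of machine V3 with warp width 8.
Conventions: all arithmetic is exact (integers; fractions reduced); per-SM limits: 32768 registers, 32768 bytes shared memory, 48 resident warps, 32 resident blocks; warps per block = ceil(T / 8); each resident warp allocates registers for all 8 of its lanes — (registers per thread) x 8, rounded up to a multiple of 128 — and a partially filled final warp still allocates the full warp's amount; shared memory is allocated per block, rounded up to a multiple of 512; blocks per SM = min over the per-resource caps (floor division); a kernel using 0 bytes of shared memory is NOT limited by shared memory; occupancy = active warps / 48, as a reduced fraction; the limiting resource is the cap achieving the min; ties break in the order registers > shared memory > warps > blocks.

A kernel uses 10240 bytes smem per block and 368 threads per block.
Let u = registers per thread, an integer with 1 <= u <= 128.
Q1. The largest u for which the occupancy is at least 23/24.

Answer: u = 80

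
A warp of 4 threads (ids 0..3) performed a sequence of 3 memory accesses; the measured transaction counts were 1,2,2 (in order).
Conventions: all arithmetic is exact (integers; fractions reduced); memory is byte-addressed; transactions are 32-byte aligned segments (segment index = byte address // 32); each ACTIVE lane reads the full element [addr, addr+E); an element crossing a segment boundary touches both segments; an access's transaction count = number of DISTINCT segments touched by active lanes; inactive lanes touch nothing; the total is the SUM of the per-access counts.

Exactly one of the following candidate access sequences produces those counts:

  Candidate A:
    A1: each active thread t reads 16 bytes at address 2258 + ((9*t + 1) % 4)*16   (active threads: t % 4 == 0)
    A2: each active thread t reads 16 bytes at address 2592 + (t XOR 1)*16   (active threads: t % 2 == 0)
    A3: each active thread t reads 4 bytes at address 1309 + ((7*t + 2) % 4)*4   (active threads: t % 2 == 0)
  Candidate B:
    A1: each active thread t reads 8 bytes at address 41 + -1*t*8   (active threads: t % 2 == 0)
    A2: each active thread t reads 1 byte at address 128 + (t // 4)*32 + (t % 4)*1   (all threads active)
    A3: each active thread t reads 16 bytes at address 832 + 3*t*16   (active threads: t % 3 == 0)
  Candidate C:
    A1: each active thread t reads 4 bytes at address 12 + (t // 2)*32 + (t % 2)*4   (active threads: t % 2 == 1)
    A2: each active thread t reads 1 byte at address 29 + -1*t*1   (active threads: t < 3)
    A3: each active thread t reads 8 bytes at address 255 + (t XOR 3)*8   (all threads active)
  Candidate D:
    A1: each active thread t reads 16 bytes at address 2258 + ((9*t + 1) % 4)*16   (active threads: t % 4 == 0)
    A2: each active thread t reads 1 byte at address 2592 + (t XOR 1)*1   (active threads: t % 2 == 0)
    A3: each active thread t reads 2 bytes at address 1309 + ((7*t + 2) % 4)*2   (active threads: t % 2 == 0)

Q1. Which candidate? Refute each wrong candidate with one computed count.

B: A1 gives 2 transactions, not 1
C: A1 gives 2 transactions, not 1
D: A2 gives 1 transaction, not 2
A: all counts match (1,2,2)

Answer: A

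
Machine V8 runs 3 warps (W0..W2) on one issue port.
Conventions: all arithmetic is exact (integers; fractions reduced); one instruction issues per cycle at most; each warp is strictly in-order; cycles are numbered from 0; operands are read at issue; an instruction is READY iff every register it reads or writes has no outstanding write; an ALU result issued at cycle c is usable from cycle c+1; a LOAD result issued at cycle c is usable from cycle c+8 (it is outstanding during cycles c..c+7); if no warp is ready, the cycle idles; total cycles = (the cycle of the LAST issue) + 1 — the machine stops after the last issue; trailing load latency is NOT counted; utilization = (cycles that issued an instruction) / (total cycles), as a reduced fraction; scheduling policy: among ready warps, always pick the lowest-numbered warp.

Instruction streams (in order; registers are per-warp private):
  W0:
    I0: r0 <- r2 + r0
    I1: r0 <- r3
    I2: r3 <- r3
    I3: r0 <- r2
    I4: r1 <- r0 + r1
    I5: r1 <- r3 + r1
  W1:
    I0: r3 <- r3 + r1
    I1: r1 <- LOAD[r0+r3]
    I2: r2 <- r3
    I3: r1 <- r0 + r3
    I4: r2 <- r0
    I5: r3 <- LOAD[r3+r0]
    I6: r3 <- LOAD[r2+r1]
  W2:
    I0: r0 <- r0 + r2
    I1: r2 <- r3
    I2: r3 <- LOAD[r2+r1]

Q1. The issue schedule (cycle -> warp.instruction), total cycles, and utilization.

cycle 0: W0.I0
cycle 1: W0.I1
cycle 2: W0.I2
cycle 3: W0.I3
cycle 4: W0.I4
cycle 5: W0.I5
cycle 6: W1.I0
cycle 7: W1.I1
cycle 8: W1.I2
cycle 9: W2.I0
cycle 10: W2.I1
cycle 11: W2.I2
cycle 12: idle
cycle 13: idle
cycle 14: idle
cycle 15: W1.I3
cycle 16: W1.I4
cycle 17: W1.I5
cycle 18: idle
cycle 19: idle
cycle 20: idle
cycle 21: idle
cycle 22: idle
cycle 23: idle
cycle 24: idle
cycle 25: W1.I6

Answer: 26 cycles, utilization 8/13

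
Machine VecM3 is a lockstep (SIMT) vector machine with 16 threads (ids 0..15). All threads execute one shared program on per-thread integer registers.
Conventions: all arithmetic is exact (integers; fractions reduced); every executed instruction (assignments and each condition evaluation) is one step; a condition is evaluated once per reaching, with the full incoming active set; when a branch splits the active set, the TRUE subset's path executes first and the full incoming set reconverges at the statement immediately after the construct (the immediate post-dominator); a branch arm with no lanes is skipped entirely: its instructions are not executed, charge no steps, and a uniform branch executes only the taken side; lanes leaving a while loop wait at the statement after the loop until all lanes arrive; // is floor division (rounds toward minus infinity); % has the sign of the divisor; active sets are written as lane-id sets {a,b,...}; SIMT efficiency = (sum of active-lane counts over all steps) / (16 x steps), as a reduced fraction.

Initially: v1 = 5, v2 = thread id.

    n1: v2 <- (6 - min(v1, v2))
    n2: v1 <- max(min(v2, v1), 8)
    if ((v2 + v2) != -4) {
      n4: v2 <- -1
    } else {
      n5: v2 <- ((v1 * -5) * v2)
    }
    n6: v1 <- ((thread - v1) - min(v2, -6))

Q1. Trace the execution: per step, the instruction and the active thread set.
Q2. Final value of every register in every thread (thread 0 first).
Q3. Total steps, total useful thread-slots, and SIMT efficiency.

step 0: v2 <- (6 - min(v1, v2))      {0,1,2,3,4,5,6,7,8,9,10,11,12,13,14,15}
step 1: v1 <- max(min(v2, v1), 8)    {0,1,2,3,4,5,6,7,8,9,10,11,12,13,14,15}
step 2: eval ((v2 + v2) != -4)       {0,1,2,3,4,5,6,7,8,9,10,11,12,13,14,15}
step 3: v2 <- -1                     {0,1,2,3,4,5,6,7,8,9,10,11,12,13,14,15}
step 4: v1 <- ((thread - v1) - min(v2, -6)) {0,1,2,3,4,5,6,7,8,9,10,11,12,13,14,15}

Answer: 5 steps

v1: -2,-1,0,1,2,3,4,5,6,7,8,9,10,11,12,13
v2: -1,-1,-1,-1,-1,-1,-1,-1,-1,-1,-1,-1,-1,-1,-1,-1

steps = 5; useful = 80; efficiency = 80/80 = 1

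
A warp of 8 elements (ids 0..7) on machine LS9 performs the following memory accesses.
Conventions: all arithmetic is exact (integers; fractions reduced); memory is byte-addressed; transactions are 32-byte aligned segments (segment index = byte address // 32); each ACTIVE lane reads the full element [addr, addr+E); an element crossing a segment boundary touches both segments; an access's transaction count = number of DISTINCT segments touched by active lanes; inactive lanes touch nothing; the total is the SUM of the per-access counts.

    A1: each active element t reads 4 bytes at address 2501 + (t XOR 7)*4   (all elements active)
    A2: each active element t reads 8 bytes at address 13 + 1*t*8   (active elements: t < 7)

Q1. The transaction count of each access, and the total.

A1: 2 transactions
A2: 3 transactions

Answer: 2,3; total 5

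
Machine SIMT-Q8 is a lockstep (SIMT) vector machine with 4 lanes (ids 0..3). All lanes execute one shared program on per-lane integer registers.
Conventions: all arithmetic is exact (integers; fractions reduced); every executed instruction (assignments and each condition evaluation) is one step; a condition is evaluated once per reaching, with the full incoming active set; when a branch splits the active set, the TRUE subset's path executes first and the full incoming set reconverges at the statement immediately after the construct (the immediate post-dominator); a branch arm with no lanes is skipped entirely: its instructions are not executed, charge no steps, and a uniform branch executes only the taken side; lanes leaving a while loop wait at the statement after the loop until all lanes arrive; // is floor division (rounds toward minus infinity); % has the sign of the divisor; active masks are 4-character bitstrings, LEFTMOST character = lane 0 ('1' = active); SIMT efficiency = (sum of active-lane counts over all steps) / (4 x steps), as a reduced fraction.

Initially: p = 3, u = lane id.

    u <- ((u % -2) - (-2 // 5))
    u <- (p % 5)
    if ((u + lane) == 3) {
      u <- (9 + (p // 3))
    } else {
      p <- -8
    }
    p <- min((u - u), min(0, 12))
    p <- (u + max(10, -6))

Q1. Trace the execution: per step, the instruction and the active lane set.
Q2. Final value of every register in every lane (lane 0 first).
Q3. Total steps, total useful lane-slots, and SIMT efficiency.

step 0: u <- ((u % -2) - (-2 // 5))  1111
step 1: u <- (p % 5)                 1111
step 2: eval ((u + lane) == 3)       1111
step 3: u <- (9 + (p // 3))          1000
step 4: p <- -8                      0111
step 5: p <- min((u - u), min(0, 12)) 1111
step 6: p <- (u + max(10, -6))       1111

Answer: 7 steps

p: 20,13,13,13
u: 10,3,3,3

steps = 7; useful = 24; efficiency = 24/28 = 6/7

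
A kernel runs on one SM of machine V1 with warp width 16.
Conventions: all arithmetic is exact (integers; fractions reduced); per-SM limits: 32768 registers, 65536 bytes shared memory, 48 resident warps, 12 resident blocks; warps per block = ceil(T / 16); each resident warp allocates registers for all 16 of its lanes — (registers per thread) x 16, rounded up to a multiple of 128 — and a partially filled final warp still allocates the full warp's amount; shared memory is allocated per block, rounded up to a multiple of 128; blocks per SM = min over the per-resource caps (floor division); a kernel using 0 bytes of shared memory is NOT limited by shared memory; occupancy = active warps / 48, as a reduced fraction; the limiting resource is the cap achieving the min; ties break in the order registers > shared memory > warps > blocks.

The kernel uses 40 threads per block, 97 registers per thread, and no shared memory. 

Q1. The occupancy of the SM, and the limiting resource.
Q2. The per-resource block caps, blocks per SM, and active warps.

Answer: occupancy 3/8, limited by registers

registers: 6 blocks
shared memory: no limit (kernel uses none)
warps: 16 blocks
blocks: 12 blocks

Answer: 6 blocks, 18 active warps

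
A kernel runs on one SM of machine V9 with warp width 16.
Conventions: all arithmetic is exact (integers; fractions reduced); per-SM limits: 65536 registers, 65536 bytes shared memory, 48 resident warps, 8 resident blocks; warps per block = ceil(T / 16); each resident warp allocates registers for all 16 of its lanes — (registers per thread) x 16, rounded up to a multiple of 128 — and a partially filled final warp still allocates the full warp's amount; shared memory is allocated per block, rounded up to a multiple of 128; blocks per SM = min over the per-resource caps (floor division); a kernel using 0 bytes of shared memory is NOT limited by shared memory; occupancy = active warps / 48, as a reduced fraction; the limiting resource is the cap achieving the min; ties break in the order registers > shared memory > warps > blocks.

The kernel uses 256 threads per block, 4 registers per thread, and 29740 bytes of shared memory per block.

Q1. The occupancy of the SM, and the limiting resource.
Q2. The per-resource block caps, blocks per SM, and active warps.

Answer: occupancy 2/3, limited by shared memory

registers: 32 blocks
shared memory: 2 blocks
warps: 3 blocks
blocks: 8 blocks

Answer: 2 blocks, 32 active warps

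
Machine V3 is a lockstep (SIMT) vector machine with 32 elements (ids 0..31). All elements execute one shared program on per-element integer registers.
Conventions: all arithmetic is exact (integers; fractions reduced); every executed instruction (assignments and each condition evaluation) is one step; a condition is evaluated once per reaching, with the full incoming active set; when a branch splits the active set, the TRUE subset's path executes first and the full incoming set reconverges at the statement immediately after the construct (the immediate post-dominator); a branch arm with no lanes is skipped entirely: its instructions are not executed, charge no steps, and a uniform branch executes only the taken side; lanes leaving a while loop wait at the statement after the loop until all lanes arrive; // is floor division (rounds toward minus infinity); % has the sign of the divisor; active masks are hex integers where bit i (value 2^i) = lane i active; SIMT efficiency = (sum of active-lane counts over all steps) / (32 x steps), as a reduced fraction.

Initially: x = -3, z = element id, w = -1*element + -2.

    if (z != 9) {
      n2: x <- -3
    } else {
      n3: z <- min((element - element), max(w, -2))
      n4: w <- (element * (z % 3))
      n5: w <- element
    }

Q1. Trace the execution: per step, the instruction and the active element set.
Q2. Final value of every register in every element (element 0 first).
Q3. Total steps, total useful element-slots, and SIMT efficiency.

step 0: eval (z != 9)                0xffffffff
step 1: x <- -3                      0xfffffdff
step 2: z <- min((element - element), max(w, -2)) 0x00000200
step 3: w <- (element * (z % 3))     0x00000200
step 4: w <- element                 0x00000200

Answer: 5 steps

x: -3,-3,-3,-3,-3,-3,-3,-3,-3,-3,-3,-3,-3,-3,-3,-3,-3,-3,-3,-3,-3,-3,-3,-3,-3,-3,-3,-3,-3,-3,-3,-3
z: 0,1,2,3,4,5,6,7,8,-2,10,11,12,13,14,15,16,17,18,19,20,21,22,23,24,25,26,27,28,29,30,31
w: -2,-3,-4,-5,-6,-7,-8,-9,-10,9,-12,-13,-14,-15,-16,-17,-18,-19,-20,-21,-22,-23,-24,-25,-26,-27,-28,-29,-30,-31,-32,-33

steps = 5; useful = 66; efficiency = 66/160 = 33/80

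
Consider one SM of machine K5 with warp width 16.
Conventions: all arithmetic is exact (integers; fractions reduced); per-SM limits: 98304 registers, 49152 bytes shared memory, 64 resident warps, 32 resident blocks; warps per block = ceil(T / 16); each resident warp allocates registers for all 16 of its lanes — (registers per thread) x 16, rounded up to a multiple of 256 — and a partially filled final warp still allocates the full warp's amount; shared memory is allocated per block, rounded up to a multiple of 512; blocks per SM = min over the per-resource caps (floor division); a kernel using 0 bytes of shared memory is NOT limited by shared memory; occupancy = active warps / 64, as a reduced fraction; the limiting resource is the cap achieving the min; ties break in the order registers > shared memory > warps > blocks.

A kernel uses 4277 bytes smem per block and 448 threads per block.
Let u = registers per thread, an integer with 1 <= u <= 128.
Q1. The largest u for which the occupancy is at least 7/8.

Answer: u = 96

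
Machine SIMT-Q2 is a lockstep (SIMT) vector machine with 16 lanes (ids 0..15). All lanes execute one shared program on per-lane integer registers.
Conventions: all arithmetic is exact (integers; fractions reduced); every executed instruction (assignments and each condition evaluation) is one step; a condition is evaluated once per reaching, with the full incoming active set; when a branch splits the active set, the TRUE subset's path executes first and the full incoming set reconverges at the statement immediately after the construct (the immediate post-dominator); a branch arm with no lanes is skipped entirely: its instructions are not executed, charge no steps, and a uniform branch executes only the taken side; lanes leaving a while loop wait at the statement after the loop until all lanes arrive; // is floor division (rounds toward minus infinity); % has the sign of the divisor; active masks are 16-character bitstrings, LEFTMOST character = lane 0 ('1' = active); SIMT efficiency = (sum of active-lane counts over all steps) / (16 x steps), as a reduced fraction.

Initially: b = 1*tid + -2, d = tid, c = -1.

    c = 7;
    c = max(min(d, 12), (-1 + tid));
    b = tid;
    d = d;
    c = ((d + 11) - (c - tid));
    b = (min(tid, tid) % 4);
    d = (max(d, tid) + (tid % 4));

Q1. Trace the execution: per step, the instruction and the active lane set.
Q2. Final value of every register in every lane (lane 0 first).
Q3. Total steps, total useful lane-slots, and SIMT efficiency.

step 0: c <- 7                       1111111111111111
step 1: c <- max(min(d, 12), (-1 + tid)) 1111111111111111
step 2: b <- tid                     1111111111111111
step 3: d <- d                       1111111111111111
step 4: c <- ((d + 11) - (c - tid))  1111111111111111
step 5: b <- (min(tid, tid) % 4)     1111111111111111
step 6: d <- (max(d, tid) + (tid % 4)) 1111111111111111

Answer: 7 steps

b: 0,1,2,3,0,1,2,3,0,1,2,3,0,1,2,3
d: 0,2,4,6,4,6,8,10,8,10,12,14,12,14,16,18
c: 11,12,13,14,15,16,17,18,19,20,21,22,23,25,26,27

steps = 7; useful = 112; efficiency = 112/112 = 1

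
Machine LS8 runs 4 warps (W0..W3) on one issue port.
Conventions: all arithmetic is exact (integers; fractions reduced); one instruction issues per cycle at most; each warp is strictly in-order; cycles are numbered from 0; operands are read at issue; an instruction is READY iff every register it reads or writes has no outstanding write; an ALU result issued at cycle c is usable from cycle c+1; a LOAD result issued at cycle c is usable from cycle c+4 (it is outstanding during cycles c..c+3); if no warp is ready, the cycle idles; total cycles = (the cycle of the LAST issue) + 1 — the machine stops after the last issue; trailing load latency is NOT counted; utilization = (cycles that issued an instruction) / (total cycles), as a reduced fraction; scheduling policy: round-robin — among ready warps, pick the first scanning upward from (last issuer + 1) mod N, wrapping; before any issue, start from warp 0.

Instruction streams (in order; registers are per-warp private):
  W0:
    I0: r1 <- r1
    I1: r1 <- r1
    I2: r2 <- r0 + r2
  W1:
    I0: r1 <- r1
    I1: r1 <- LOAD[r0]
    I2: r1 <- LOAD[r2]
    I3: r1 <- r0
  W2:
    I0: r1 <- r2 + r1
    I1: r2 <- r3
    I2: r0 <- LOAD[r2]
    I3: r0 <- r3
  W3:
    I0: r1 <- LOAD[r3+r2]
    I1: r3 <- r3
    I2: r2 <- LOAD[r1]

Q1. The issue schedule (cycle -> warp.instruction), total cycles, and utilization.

cycle 0: W0.I0
cycle 1: W1.I0
cycle 2: W2.I0
cycle 3: W3.I0
cycle 4: W0.I1
cycle 5: W1.I1
cycle 6: W2.I1
cycle 7: W3.I1
cycle 8: W0.I2
cycle 9: W1.I2
cycle 10: W2.I2
cycle 11: W3.I2
cycle 12: idle
cycle 13: W1.I3
cycle 14: W2.I3

Answer: 15 cycles, utilization 14/15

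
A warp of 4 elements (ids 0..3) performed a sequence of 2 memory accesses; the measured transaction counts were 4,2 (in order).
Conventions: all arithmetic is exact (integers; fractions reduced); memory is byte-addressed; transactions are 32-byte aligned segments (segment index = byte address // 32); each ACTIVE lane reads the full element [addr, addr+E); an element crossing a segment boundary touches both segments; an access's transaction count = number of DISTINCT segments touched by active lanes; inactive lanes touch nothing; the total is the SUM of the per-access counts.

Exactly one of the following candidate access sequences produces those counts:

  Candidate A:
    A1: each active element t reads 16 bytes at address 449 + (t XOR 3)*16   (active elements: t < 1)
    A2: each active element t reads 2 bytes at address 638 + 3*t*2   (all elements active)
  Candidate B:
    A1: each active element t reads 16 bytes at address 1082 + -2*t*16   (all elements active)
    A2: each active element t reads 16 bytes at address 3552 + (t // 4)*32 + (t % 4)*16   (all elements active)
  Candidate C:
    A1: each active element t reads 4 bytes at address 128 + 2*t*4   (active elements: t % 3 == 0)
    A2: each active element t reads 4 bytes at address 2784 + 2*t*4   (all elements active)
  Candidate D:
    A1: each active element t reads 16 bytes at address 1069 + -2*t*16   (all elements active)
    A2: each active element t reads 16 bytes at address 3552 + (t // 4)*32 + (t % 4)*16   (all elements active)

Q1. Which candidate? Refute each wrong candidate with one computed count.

A: A1 gives 2 transactions, not 4
B: A1 gives 5 transactions, not 4
C: A1 gives 1 transaction, not 4
D: all counts match (4,2)

Answer: D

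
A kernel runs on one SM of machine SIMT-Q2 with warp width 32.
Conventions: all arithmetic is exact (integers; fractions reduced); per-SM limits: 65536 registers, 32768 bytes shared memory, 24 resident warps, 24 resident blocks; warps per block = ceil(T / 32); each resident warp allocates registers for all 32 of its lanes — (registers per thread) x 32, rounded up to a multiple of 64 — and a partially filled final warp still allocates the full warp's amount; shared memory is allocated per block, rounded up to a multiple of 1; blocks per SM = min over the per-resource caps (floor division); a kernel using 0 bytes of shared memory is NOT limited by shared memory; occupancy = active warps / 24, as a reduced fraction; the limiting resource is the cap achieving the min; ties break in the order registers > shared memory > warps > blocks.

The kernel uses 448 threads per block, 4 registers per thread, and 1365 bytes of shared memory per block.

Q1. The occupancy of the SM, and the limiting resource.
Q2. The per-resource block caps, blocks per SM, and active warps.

Answer: occupancy 7/12, limited by warps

registers: 36 blocks
shared memory: 24 blocks
warps: 1 block
blocks: 24 blocks

Answer: 1 block, 14 active warps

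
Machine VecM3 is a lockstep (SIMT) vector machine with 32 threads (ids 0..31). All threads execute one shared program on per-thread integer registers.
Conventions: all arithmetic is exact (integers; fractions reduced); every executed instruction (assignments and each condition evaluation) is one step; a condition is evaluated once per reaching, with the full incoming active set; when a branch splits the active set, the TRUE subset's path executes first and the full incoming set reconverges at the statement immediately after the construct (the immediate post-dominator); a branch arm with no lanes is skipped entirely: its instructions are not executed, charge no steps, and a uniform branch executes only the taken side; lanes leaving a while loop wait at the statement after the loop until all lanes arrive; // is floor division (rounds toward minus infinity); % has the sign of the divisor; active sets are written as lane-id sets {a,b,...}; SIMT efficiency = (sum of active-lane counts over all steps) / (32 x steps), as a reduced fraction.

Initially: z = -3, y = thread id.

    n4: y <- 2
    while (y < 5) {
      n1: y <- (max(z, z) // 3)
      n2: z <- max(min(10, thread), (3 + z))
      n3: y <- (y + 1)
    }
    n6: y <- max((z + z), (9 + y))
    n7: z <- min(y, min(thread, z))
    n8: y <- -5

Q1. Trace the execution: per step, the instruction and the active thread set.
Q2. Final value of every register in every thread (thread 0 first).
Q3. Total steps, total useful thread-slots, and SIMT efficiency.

step 0: y <- 2                       {0,1,2,3,4,5,6,7,8,9,10,11,12,13,14,15,16,17,18,19,20,21,22,23,24,25,26,27,28,29,30,31}
step 1: eval (y < 5)                 {0,1,2,3,4,5,6,7,8,9,10,11,12,13,14,15,16,17,18,19,20,21,22,23,24,25,26,27,28,29,30,31}
step 2: y <- (max(z, z) // 3)        {0,1,2,3,4,5,6,7,8,9,10,11,12,13,14,15,16,17,18,19,20,21,22,23,24,25,26,27,28,29,30,31}
step 3: z <- max(min(10, thread), (3 + z)) {0,1,2,3,4,5,6,7,8,9,10,11,12,13,14,15,16,17,18,19,20,21,22,23,24,25,26,27,28,29,30,31}
step 4: y <- (y + 1)                 {0,1,2,3,4,5,6,7,8,9,10,11,12,13,14,15,16,17,18,19,20,21,22,23,24,25,26,27,28,29,30,31}
step 5: eval (y < 5)                 {0,1,2,3,4,5,6,7,8,9,10,11,12,13,14,15,16,17,18,19,20,21,22,23,24,25,26,27,28,29,30,31}
step 6: y <- (max(z, z) // 3)        {0,1,2,3,4,5,6,7,8,9,10,11,12,13,14,15,16,17,18,19,20,21,22,23,24,25,26,27,28,29,30,31}
step 7: z <- max(min(10, thread), (3 + z)) {0,1,2,3,4,5,6,7,8,9,10,11,12,13,14,15,16,17,18,19,20,21,22,23,24,25,26,27,28,29,30,31}
step 8: y <- (y + 1)                 {0,1,2,3,4,5,6,7,8,9,10,11,12,13,14,15,16,17,18,19,20,21,22,23,24,25,26,27,28,29,30,31}
step 9: eval (y < 5)                 {0,1,2,3,4,5,6,7,8,9,10,11,12,13,14,15,16,17,18,19,20,21,22,23,24,25,26,27,28,29,30,31}
step 10: y <- (max(z, z) // 3)        {0,1,2,3,4,5,6,7,8,9,10,11,12,13,14,15,16,17,18,19,20,21,22,23,24,25,26,27,28,29,30,31}
step 11: z <- max(min(10, thread), (3 + z)) {0,1,2,3,4,5,6,7,8,9,10,11,12,13,14,15,16,17,18,19,20,21,22,23,24,25,26,27,28,29,30,31}
step 12: y <- (y + 1)                 {0,1,2,3,4,5,6,7,8,9,10,11,12,13,14,15,16,17,18,19,20,21,22,23,24,25,26,27,28,29,30,31}
step 13: eval (y < 5)                 {0,1,2,3,4,5,6,7,8,9,10,11,12,13,14,15,16,17,18,19,20,21,22,23,24,25,26,27,28,29,30,31}
step 14: y <- (max(z, z) // 3)        {0,1,2,3,4,5,6,7,8}
step 15: z <- max(min(10, thread), (3 + z)) {0,1,2,3,4,5,6,7,8}
step 16: y <- (y + 1)                 {0,1,2,3,4,5,6,7,8}
step 17: eval (y < 5)                 {0,1,2,3,4,5,6,7,8}
step 18: y <- (max(z, z) // 3)        {0,1,2,3,4,5}
step 19: z <- max(min(10, thread), (3 + z)) {0,1,2,3,4,5}
step 20: y <- (y + 1)                 {0,1,2,3,4,5}
step 21: eval (y < 5)                 {0,1,2,3,4,5}
step 22: y <- (max(z, z) // 3)        {0,1,2}
step 23: z <- max(min(10, thread), (3 + z)) {0,1,2}
step 24: y <- (y + 1)                 {0,1,2}
step 25: eval (y < 5)                 {0,1,2}
step 26: y <- max((z + z), (9 + y))   {0,1,2,3,4,5,6,7,8,9,10,11,12,13,14,15,16,17,18,19,20,21,22,23,24,25,26,27,28,29,30,31}
step 27: z <- min(y, min(thread, z))  {0,1,2,3,4,5,6,7,8,9,10,11,12,13,14,15,16,17,18,19,20,21,22,23,24,25,26,27,28,29,30,31}
step 28: y <- -5                      {0,1,2,3,4,5,6,7,8,9,10,11,12,13,14,15,16,17,18,19,20,21,22,23,24,25,26,27,28,29,30,31}

Answer: 29 steps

z: 0,1,2,3,4,5,6,7,8,9,10,11,12,13,14,15,16,16,16,16,16,16,16,16,16,16,16,16,16,16,16,16
y: -5,-5,-5,-5,-5,-5,-5,-5,-5,-5,-5,-5,-5,-5,-5,-5,-5,-5,-5,-5,-5,-5,-5,-5,-5,-5,-5,-5,-5,-5,-5,-5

steps = 29; useful = 616; efficiency = 616/928 = 77/116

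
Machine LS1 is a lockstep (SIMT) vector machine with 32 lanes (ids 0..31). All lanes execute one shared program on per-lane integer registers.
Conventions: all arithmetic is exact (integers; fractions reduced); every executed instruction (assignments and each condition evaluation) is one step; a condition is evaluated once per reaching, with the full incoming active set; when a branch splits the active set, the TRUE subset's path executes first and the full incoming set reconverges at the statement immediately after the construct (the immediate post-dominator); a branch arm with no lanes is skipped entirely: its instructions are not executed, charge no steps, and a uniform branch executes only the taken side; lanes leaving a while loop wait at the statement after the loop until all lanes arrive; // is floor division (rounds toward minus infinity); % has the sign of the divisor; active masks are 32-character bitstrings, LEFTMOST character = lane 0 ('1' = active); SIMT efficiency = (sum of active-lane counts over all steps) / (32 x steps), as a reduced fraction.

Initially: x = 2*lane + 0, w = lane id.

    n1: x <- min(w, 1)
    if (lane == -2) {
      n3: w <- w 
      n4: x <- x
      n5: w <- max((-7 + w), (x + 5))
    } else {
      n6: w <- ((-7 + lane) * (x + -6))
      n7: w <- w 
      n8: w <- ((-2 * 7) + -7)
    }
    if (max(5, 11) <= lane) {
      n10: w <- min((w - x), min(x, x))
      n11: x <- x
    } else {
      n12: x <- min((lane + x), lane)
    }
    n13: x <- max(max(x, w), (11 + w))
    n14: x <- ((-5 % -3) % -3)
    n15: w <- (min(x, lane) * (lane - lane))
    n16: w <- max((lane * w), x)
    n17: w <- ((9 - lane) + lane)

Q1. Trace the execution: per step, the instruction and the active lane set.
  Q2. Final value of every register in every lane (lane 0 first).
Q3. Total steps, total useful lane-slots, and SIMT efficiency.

step 0: x <- min(w, 1)               11111111111111111111111111111111
step 1: eval (lane == -2)            11111111111111111111111111111111
step 2: w <- ((-7 + lane) * (x + -6)) 11111111111111111111111111111111
step 3: w <- w                       11111111111111111111111111111111
step 4: w <- ((-2 * 7) + -7)         11111111111111111111111111111111
step 5: eval (max(5, 11) <= lane)    11111111111111111111111111111111
step 6: w <- min((w - x), min(x, x)) 00000000000111111111111111111111
step 7: x <- x                       00000000000111111111111111111111
step 8: x <- min((lane + x), lane)   11111111111000000000000000000000
step 9: x <- max(max(x, w), (11 + w)) 11111111111111111111111111111111
step 10: x <- ((-5 % -3) % -3)        11111111111111111111111111111111
step 11: w <- (min(x, lane) * (lane - lane)) 11111111111111111111111111111111
step 12: w <- max((lane * w), x)      11111111111111111111111111111111
step 13: w <- ((9 - lane) + lane)     11111111111111111111111111111111

Answer: 14 steps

x: -2,-2,-2,-2,-2,-2,-2,-2,-2,-2,-2,-2,-2,-2,-2,-2,-2,-2,-2,-2,-2,-2,-2,-2,-2,-2,-2,-2,-2,-2,-2,-2
w: 9,9,9,9,9,9,9,9,9,9,9,9,9,9,9,9,9,9,9,9,9,9,9,9,9,9,9,9,9,9,9,9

steps = 14; useful = 405; efficiency = 405/448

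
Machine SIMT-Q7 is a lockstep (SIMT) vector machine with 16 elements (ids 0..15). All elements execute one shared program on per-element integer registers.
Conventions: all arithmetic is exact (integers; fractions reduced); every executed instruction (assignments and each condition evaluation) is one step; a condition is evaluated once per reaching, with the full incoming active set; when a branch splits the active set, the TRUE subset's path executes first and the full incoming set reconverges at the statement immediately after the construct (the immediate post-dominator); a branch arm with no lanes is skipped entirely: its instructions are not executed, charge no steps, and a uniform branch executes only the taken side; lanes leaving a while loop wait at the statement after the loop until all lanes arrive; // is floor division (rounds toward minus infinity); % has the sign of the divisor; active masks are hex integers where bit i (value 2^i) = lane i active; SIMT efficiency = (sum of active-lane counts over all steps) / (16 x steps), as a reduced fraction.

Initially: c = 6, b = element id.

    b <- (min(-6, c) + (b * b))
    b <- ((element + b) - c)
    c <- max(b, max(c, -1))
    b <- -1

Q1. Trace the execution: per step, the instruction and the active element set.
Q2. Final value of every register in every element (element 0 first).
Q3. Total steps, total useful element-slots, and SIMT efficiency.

step 0: b <- (min(-6, c) + (b * b))  0xffff
step 1: b <- ((element + b) - c)     0xffff
step 2: c <- max(b, max(c, -1))      0xffff
step 3: b <- -1                      0xffff

Answer: 4 steps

c: 6,6,6,6,8,18,30,44,60,78,98,120,144,170,198,228
b: -1,-1,-1,-1,-1,-1,-1,-1,-1,-1,-1,-1,-1,-1,-1,-1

steps = 4; useful = 64; efficiency = 64/64 = 1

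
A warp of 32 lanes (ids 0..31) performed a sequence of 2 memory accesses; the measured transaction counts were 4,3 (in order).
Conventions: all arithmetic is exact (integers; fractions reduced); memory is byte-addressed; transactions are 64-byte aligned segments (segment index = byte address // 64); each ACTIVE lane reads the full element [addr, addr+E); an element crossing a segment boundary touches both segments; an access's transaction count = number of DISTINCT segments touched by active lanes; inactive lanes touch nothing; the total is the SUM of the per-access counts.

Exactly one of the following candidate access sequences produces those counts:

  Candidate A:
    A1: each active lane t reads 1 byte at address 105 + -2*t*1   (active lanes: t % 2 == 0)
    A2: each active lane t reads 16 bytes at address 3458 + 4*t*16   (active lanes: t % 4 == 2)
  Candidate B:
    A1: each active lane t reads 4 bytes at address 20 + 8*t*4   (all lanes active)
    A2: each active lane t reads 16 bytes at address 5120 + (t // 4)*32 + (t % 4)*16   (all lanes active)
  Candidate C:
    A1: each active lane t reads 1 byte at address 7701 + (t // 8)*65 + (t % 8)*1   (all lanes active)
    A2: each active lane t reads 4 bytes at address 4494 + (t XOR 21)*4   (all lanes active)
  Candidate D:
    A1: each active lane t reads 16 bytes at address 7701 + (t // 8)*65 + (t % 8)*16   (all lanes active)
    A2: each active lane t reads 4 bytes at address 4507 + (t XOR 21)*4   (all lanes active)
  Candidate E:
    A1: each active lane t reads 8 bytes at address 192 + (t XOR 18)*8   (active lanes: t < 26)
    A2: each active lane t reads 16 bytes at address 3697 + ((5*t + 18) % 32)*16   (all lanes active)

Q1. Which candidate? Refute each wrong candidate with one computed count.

A: A1 gives 2 transactions, not 4
B: A1 gives 16 transactions, not 4
D: A1 gives 6 transactions, not 4
E: A2 gives 9 transactions, not 3
C: all counts match (4,3)

Answer: C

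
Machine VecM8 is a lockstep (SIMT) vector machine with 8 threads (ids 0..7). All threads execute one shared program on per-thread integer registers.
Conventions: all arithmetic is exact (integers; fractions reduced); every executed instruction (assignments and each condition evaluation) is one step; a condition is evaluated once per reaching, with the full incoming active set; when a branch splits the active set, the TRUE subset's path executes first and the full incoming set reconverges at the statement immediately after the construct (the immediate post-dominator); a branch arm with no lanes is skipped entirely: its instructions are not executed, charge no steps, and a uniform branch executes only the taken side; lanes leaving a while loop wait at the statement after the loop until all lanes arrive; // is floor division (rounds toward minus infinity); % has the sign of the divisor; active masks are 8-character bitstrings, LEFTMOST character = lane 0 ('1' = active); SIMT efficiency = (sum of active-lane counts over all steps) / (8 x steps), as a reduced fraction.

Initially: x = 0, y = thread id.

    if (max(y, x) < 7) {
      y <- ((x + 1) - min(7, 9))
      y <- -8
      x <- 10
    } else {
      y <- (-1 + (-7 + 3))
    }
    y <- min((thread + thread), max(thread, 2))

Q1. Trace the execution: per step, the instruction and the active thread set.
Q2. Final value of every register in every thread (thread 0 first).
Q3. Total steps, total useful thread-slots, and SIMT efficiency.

step 0: eval (max(y, x) < 7)         11111111
step 1: y <- ((x + 1) - min(7, 9))   11111110
step 2: y <- -8                      11111110
step 3: x <- 10                      11111110
step 4: y <- (-1 + (-7 + 3))         00000001
step 5: y <- min((thread + thread), max(thread, 2)) 11111111

Answer: 6 steps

x: 10,10,10,10,10,10,10,0
y: 0,2,2,3,4,5,6,7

steps = 6; useful = 38; efficiency = 38/48 = 19/24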